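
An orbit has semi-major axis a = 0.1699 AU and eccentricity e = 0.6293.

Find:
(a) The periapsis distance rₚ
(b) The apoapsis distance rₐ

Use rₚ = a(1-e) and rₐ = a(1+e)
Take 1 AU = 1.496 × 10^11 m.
a = 0.1699 AU = 2.5417 × 10^10 m
e = 0.6293:  1 − e = 0.3707,  1 + e = 1.6293
(a) rₚ = a(1 − e) = 2.5417 × 10^10 m × 0.3707 = 9.4221 × 10^9 m ≈ 0.06298 AU
(b) rₐ = a(1 + e) = 2.5417 × 10^10 m × 1.6293 = 4.1412 × 10^10 m ≈ 0.2768 AU

Final answer:
(a) rₚ = 0.06298 AU
(b) rₐ = 0.2768 AU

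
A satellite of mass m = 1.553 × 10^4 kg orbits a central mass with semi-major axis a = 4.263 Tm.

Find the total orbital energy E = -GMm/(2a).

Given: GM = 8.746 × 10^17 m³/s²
a = 4.263 Tm = 4.263 × 10^12 m
GM = 8.746 × 10^17 m³/s²
2a = 8.526 × 10^12 m
GMm = 8.746 × 10^17 × 15530 = 1.35825 × 10^22 m³·kg/s²
E = −GMm/(2a) = -1.59307 × 10^9 J ≈ -1.593 GJ

Final answer: -1.593 GJ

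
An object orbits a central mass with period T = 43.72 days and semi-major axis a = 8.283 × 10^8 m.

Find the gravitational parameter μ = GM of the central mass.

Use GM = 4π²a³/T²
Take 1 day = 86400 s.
T = 43.72 days = 3.77741 × 10^6 s
a = 8.283 × 10^8 m
a³ = 5.68281 × 10^26 m³
T² = 1.42688 × 10^13 s²
GM = 4π² × (5.68281 × 10^26) / (1.42688 × 10^13) = 1.5723 × 10^15 m³/s²
GM ≈ 1.572 × 10^15 m³/s²

Final answer: GM = 1.572 × 10^15 m³/s²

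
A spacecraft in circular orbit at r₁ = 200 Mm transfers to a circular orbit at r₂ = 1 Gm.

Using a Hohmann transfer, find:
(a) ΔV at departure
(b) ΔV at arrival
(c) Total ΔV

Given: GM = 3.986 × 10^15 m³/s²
r₁ = 200 Mm = 2 × 10^8 m
r₂ = 1 Gm = 1 × 10^9 m
GM = 3.986 × 10^15 m³/s²
Transfer ellipse: a_t = (r₁ + r₂)/2 = 6 × 10^8 m
Circular speed at r₁: v₁ = √(GM/r₁) = 4464.3 m/s
Transfer speed at r₁ (periapsis): v₁ₜ = √(GM(2/r₁ − 1/a_t)) = 5763.39 m/s
(a) ΔV₁ = v₁ₜ − v₁ = 1299.09 m/s ≈ 1.299 km/s
Circular speed at r₂: v₂ = √(GM/r₂) = 1996.5 m/s
Transfer speed at r₂ (apoapsis): v₂ₜ = √(GM(2/r₂ − 1/a_t)) = 1152.68 m/s
(b) ΔV₂ = v₂ − v₂ₜ = 843.819 m/s ≈ 843.8 m/s
(c) ΔV_total = ΔV₁ + ΔV₂ = 2142.91 m/s ≈ 2.143 km/s

Final answer:
(a) ΔV₁ = 1.299 km/s
(b) ΔV₂ = 843.8 m/s
(c) ΔV_total = 2.143 km/s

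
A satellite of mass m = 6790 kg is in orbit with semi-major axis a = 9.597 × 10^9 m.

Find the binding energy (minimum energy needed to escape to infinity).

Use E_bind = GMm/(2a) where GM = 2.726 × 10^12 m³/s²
a = 9.597 × 10^9 m
GM = 2.726 × 10^12 m³/s²
m = 6790 kg
GMm = 2.726 × 10^12 × 6790 = 1.85095 × 10^16 m³·kg/s²
2a = 1.9194 × 10^10 m
E_bind = GMm/(2a) = 964340 J ≈ 964.3 kJ

Final answer: 964.3 kJ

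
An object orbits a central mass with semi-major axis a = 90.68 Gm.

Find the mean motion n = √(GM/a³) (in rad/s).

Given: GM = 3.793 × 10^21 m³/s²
a = 90.68 Gm = 9.068 × 10^10 m
GM = 3.793 × 10^21 m³/s²
a³ = 7.45649 × 10^32 m³
GM/a³ = (3.793 × 10^21) / (7.45649 × 10^32) = 5.08684 × 10^-12 s⁻²
n = √(GM/a³) = 2.2554 × 10^-6 rad/s ≈ 2.255 × 10^-6 rad/s

Final answer: n = 2.255 × 10^-6 rad/s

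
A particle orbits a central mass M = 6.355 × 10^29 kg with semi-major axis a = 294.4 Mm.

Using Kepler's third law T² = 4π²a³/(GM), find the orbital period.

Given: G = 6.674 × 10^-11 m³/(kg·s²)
M = 6.355 × 10^29 kg
GM = G × M = 6.674 × 10^-11 × 6.355 × 10^29 = 4.24133 × 10^19 m³/s²
a = 294.4 Mm = 2.944 × 10^8 m
a³ = 2.5516 × 10^25 m³
T = 2π √(a³/GM) = 2π √((2.5516 × 10^25) / (4.24133 × 10^19)) = 2π × 775.632 s
T = 4873.44 s ≈ 1.354 hours

Final answer: 1.354 hours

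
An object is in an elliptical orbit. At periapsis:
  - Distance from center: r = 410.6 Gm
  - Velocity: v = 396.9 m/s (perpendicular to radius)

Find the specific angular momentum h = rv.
r = 410.6 Gm = 4.106 × 10^11 m
v = 396.9 m/s
h = rv = 4.106 × 10^11 × 396.9 = 1.62967 × 10^14 m²/s ≈ 1.63 × 10^14 m²/s

Final answer: h = 1.63 × 10^14 m²/s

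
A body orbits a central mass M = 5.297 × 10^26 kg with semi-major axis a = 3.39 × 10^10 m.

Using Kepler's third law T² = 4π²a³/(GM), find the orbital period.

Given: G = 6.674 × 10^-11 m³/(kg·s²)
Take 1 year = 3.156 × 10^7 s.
M = 5.297 × 10^26 kg
GM = G × M = 6.674 × 10^-11 × 5.297 × 10^26 = 3.53522 × 10^16 m³/s²
a = 3.39 × 10^10 m
a³ = 3.89582 × 10^31 m³
T = 2π √(a³/GM) = 2π √((3.89582 × 10^31) / (3.53522 × 10^16)) = 2π × 3.31964 × 10^7 s
T = 2.08579 × 10^8 s ≈ 6.609 years

Final answer: 6.609 years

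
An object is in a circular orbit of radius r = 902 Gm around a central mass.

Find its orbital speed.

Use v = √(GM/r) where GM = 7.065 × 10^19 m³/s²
r = 902 Gm = 9.02 × 10^11 m
GM = 7.065 × 10^19 m³/s²
GM/r = (7.065 × 10^19) / (9.02 × 10^11) = 7.83259 × 10^7 m²/s²
v = √(GM/r) = 8850.19 m/s ≈ 8.85 km/s

Final answer: 8.85 km/s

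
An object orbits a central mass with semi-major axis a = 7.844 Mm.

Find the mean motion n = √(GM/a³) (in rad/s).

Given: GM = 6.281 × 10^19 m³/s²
a = 7.844 Mm = 7.844 × 10^6 m
GM = 6.281 × 10^19 m³/s²
a³ = 4.82628 × 10^20 m³
GM/a³ = (6.281 × 10^19) / (4.82628 × 10^20) = 0.130142 s⁻²
n = √(GM/a³) = 0.360751 rad/s ≈ 0.3608 rad/s

Final answer: n = 0.3608 rad/s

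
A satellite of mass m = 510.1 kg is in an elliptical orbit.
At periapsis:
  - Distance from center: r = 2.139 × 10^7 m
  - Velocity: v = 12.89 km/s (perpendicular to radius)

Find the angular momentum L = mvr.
r = 2.139 × 10^7 m
v = 12.89 km/s = 12890 m/s
vr = 12890 × 2.139 × 10^7 = 2.75717 × 10^11 m²/s
L = m × vr = 510.1 × 2.75717 × 10^11 = 1.40643 × 10^14 kg·m²/s ≈ 1.406 × 10^14 kg·m²/s

Final answer: L = 1.406 × 10^14 kg·m²/s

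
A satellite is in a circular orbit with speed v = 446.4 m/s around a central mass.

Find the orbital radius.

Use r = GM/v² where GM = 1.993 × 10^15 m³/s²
v = 446.4 m/s
GM = 1.993 × 10^15 m³/s²
v² = 199273 m²/s²
r = GM/v² = (1.993 × 10^15) / 199273 = 1.00014 × 10^10 m ≈ 10 Gm

Final answer: 10 Gm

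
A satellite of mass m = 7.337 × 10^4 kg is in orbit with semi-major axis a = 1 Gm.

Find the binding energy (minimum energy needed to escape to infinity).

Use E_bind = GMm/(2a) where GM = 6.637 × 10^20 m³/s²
a = 1 Gm = 1 × 10^9 m
GM = 6.637 × 10^20 m³/s²
m = 7.337 × 10^4 kg
GMm = 6.637 × 10^20 × 73370 = 4.86957 × 10^25 m³·kg/s²
2a = 2 × 10^9 m
E_bind = GMm/(2a) = 2.43478 × 10^16 J ≈ 24.35 PJ

Final answer: 24.35 PJ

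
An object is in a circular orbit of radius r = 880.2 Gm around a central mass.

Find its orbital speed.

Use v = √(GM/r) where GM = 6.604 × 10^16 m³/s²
r = 880.2 Gm = 8.802 × 10^11 m
GM = 6.604 × 10^16 m³/s²
GM/r = (6.604 × 10^16) / (8.802 × 10^11) = 75028.4 m²/s²
v = √(GM/r) = 273.913 m/s ≈ 273.9 m/s

Final answer: 273.9 m/s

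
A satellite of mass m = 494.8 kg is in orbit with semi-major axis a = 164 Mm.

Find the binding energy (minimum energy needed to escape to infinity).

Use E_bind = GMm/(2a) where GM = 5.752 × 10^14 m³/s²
a = 164 Mm = 1.64 × 10^8 m
GM = 5.752 × 10^14 m³/s²
m = 494.8 kg
GMm = 5.752 × 10^14 × 494.8 = 2.84609 × 10^17 m³·kg/s²
2a = 3.28 × 10^8 m
E_bind = GMm/(2a) = 8.6771 × 10^8 J ≈ 867.7 MJ

Final answer: 867.7 MJ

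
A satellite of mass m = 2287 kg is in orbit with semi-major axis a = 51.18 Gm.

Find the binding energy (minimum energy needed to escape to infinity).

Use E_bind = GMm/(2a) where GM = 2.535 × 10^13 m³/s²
a = 51.18 Gm = 5.118 × 10^10 m
GM = 2.535 × 10^13 m³/s²
m = 2287 kg
GMm = 2.535 × 10^13 × 2287 = 5.79754 × 10^16 m³·kg/s²
2a = 1.0236 × 10^11 m
E_bind = GMm/(2a) = 566388 J ≈ 566.4 kJ

Final answer: 566.4 kJ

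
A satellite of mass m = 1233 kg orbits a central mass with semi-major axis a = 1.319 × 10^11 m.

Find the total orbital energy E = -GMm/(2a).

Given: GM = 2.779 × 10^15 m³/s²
a = 1.319 × 10^11 m
GM = 2.779 × 10^15 m³/s²
2a = 2.638 × 10^11 m
GMm = 2.779 × 10^15 × 1233 = 3.42651 × 10^18 m³·kg/s²
E = −GMm/(2a) = -1.2989 × 10^7 J ≈ -12.99 MJ

Final answer: -12.99 MJ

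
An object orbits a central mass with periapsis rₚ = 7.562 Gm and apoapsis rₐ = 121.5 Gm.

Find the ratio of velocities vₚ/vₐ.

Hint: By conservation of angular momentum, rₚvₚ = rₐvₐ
rₚ = 7.562 Gm = 7.562 × 10^9 m
rₐ = 121.5 Gm = 1.215 × 10^11 m
rₚvₚ = rₐvₐ  ⇒  vₚ/vₐ = rₐ/rₚ
vₚ/vₐ = (1.215 × 10^11) / (7.562 × 10^9) = 16.0672

Final answer: vₚ/vₐ = 16.07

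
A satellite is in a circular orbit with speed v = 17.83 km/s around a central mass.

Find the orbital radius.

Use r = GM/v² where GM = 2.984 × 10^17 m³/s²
v = 17.83 km/s = 17830 m/s
GM = 2.984 × 10^17 m³/s²
v² = 3.17909 × 10^8 m²/s²
r = GM/v² = (2.984 × 10^17) / (3.17909 × 10^8) = 9.38634 × 10^8 m ≈ 9.386 × 10^8 m

Final answer: 9.386 × 10^8 m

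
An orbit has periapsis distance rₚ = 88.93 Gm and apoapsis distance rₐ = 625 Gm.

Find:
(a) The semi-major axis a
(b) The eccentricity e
rₚ = 88.93 Gm = 8.893 × 10^10 m
rₐ = 625 Gm = 6.25 × 10^11 m
(a) a = (rₚ + rₐ)/2 = 3.56965 × 10^11 m ≈ 357 Gm
(b) e = (rₐ − rₚ)/(rₐ + rₚ) = (5.3607 × 10^11) / (7.1393 × 10^11) = 0.750872

Final answer:
(a) a = 357 Gm
(b) e = 0.7509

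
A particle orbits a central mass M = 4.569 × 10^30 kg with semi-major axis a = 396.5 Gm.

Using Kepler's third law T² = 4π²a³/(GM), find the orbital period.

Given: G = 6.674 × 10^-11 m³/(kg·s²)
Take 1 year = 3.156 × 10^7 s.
M = 4.569 × 10^30 kg
GM = G × M = 6.674 × 10^-11 × 4.569 × 10^30 = 3.04935 × 10^20 m³/s²
a = 396.5 Gm = 3.965 × 10^11 m
a³ = 6.23347 × 10^34 m³
T = 2π √(a³/GM) = 2π √((6.23347 × 10^34) / (3.04935 × 10^20)) = 2π × 1.42975 × 10^7 s
T = 8.9834 × 10^7 s ≈ 2.846 years

Final answer: 2.846 years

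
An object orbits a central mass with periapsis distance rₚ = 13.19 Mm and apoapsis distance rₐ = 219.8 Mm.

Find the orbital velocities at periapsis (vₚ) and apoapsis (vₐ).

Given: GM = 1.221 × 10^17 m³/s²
rₚ = 13.19 Mm = 1.319 × 10^7 m
rₐ = 219.8 Mm = 2.198 × 10^8 m
GM = 1.221 × 10^17 m³/s²
a = (rₚ + rₐ)/2 = 1.16495 × 10^8 m
Vis-viva: v² = GM (2/r − 1/a)
vₚ² = 1.221 × 10^17 × (1.5163 × 10^-7 − 8.58406 × 10^-9) = 1.74659 × 10^10 m²/s²
vₚ = 132159 m/s ≈ 132.2 km/s
vₐ² = 1.221 × 10^17 × (9.09918 × 10^-9 − 8.58406 × 10^-9) = 6.28964 × 10^7 m²/s²
vₐ = 7930.72 m/s ≈ 7.931 km/s

Final answer: vₚ = 132.2 km/s, vₐ = 7.931 km/s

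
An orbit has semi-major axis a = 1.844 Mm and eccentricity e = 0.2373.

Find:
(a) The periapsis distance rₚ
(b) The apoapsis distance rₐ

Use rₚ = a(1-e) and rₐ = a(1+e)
a = 1.844 Mm = 1.844 × 10^6 m
e = 0.2373:  1 − e = 0.7627,  1 + e = 1.2373
(a) rₚ = a(1 − e) = 1.844 × 10^6 m × 0.7627 = 1.40642 × 10^6 m ≈ 1.406 Mm
(b) rₐ = a(1 + e) = 1.844 × 10^6 m × 1.2373 = 2.28158 × 10^6 m ≈ 2.282 Mm

Final answer:
(a) rₚ = 1.406 Mm
(b) rₐ = 2.282 Mm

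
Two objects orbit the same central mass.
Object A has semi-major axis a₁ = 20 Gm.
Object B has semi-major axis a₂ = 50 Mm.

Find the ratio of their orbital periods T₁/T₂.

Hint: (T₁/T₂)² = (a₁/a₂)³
a₁ = 20 Gm = 2 × 10^10 m
a₂ = 50 Mm = 5 × 10^7 m
a₁/a₂ = 400
T₁/T₂ = (a₁/a₂)^(3/2) = (400)^1.5 = 8000

Final answer: T₁/T₂ = 8000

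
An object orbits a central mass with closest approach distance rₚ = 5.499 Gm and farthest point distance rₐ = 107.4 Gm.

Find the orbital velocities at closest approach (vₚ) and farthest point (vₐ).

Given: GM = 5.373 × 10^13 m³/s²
rₚ = 5.499 Gm = 5.499 × 10^9 m
rₐ = 107.4 Gm = 1.074 × 10^11 m
GM = 5.373 × 10^13 m³/s²
a = (rₚ + rₐ)/2 = 5.64495 × 10^10 m
Vis-viva: v² = GM (2/r − 1/a)
vₚ² = 5.373 × 10^13 × (3.63702 × 10^-10 − 1.77149 × 10^-11) = 18589.9 m²/s²
vₚ = 136.345 m/s ≈ 136.3 m/s
vₐ² = 5.373 × 10^13 × (1.8622 × 10^-11 − 1.77149 × 10^-11) = 48.7345 m²/s²
vₐ = 6.98101 m/s ≈ 6.981 m/s

Final answer: vₚ = 136.3 m/s, vₐ = 6.981 m/s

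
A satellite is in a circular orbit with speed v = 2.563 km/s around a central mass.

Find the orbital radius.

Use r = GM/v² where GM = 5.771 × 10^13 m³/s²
v = 2.563 km/s = 2563 m/s
GM = 5.771 × 10^13 m³/s²
v² = 6.56897 × 10^6 m²/s²
r = GM/v² = (5.771 × 10^13) / (6.56897 × 10^6) = 8.78524 × 10^6 m ≈ 8.785 Mm

Final answer: 8.785 Mm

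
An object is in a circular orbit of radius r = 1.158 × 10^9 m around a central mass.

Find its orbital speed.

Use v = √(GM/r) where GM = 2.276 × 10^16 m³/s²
r = 1.158 × 10^9 m
GM = 2.276 × 10^16 m³/s²
GM/r = (2.276 × 10^16) / (1.158 × 10^9) = 1.96546 × 10^7 m²/s²
v = √(GM/r) = 4433.35 m/s ≈ 4.433 km/s

Final answer: 4.433 km/s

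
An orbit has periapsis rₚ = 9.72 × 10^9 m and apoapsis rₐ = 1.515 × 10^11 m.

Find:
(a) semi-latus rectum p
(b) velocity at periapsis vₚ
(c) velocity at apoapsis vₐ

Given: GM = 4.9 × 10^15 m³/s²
rₚ = 9.72 × 10^9 m
rₐ = 1.515 × 10^11 m
GM = 4.9 × 10^15 m³/s²
a = (rₚ + rₐ)/2 = 8.061 × 10^10 m
e = (rₐ − rₚ)/(rₐ + rₚ) = (1.4178 × 10^11) / (1.6122 × 10^11) = 0.879419
(a) 1 − e² = 0.226621;  p = a(1 − e²) = 8.061 × 10^10 × 0.226621 = 1.8268 × 10^10 m ≈ 1.827 × 10^10 m
(b) vₚ² = GM (2/rₚ − 1/a) = 4.9 × 10^15 × (2.05761 × 10^-10 − 1.24054 × 10^-11) = 947444 m²/s²;  vₚ = 973.367 m/s ≈ 973.4 m/s
(c) vₐ² = GM (2/rₐ − 1/a) = 4.9 × 10^15 × (1.32013 × 10^-11 − 1.24054 × 10^-11) = 3899.97 m²/s²;  vₐ = 62.4497 m/s ≈ 62.45 m/s

Final answer:
(a) semi-latus rectum p = 1.827 × 10^10 m
(b) velocity at periapsis vₚ = 973.4 m/s
(c) velocity at apoapsis vₐ = 62.45 m/s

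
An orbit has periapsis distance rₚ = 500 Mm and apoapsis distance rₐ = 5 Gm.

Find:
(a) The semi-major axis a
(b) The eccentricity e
rₚ = 500 Mm = 5 × 10^8 m
rₐ = 5 Gm = 5 × 10^9 m
(a) a = (rₚ + rₐ)/2 = 2.75 × 10^9 m ≈ 2.75 Gm
(b) e = (rₐ − rₚ)/(rₐ + rₚ) = (4.5 × 10^9) / (5.5 × 10^9) = 0.818182

Final answer:
(a) a = 2.75 Gm
(b) e = 0.8182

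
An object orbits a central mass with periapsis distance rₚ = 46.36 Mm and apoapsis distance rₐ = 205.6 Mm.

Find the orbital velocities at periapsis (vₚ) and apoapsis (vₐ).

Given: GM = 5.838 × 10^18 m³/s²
rₚ = 46.36 Mm = 4.636 × 10^7 m
rₐ = 205.6 Mm = 2.056 × 10^8 m
GM = 5.838 × 10^18 m³/s²
a = (rₚ + rₐ)/2 = 1.2598 × 10^8 m
Vis-viva: v² = GM (2/r − 1/a)
vₚ² = 5.838 × 10^18 × (4.31406 × 10^-8 − 7.93777 × 10^-9) = 2.05514 × 10^11 m²/s²
vₚ = 453337 m/s ≈ 453.3 km/s
vₐ² = 5.838 × 10^18 × (9.72763 × 10^-9 − 7.93777 × 10^-9) = 1.04492 × 10^10 m²/s²
vₐ = 102221 m/s ≈ 102.2 km/s

Final answer: vₚ = 453.3 km/s, vₐ = 102.2 km/s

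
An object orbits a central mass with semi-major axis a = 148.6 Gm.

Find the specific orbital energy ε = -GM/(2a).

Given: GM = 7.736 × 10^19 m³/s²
a = 148.6 Gm = 1.486 × 10^11 m
GM = 7.736 × 10^19 m³/s²
2a = 2.972 × 10^11 m
ε = −GM/(2a) = -2.60296 × 10^8 J/kg ≈ -260.3 MJ/kg

Final answer: -260.3 MJ/kg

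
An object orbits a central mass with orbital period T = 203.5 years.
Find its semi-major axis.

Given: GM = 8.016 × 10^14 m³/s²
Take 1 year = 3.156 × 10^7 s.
T = 203.5 years = 6.42246 × 10^9 s
GM = 8.016 × 10^14 m³/s²
Kepler's third law: a³ = GM T² / (4π²)
T² = 4.1248 × 10^19 s²
a³ = (8.016 × 10^14) × (4.1248 × 10^19) / (4π²) = 8.37531 × 10^32 m³
a = (a³)^(1/3) = 9.42613 × 10^10 m ≈ 94.26 Gm

Final answer: 94.26 Gm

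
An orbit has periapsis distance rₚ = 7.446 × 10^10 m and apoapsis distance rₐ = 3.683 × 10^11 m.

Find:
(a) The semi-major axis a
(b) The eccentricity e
rₚ = 7.446 × 10^10 m
rₐ = 3.683 × 10^11 m
(a) a = (rₚ + rₐ)/2 = 2.2138 × 10^11 m ≈ 2.214 × 10^11 m
(b) e = (rₐ − rₚ)/(rₐ + rₚ) = (2.9384 × 10^11) / (4.4276 × 10^11) = 0.663655

Final answer:
(a) a = 2.214 × 10^11 m
(b) e = 0.6637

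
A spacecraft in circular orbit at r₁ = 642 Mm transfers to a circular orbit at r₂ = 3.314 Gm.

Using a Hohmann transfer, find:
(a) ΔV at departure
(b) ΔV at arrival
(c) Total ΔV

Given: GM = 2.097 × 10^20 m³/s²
r₁ = 642 Mm = 6.42 × 10^8 m
r₂ = 3.314 Gm = 3.314 × 10^9 m
GM = 2.097 × 10^20 m³/s²
Transfer ellipse: a_t = (r₁ + r₂)/2 = 1.978 × 10^9 m
Circular speed at r₁: v₁ = √(GM/r₁) = 571520 m/s
Transfer speed at r₁ (periapsis): v₁ₜ = √(GM(2/r₁ − 1/a_t)) = 739767 m/s
(a) ΔV₁ = v₁ₜ − v₁ = 168246 m/s ≈ 168.2 km/s
Circular speed at r₂: v₂ = √(GM/r₂) = 251549 m/s
Transfer speed at r₂ (apoapsis): v₂ₜ = √(GM(2/r₂ − 1/a_t)) = 143310 m/s
(b) ΔV₂ = v₂ − v₂ₜ = 108239 m/s ≈ 108.2 km/s
(c) ΔV_total = ΔV₁ + ΔV₂ = 276485 m/s ≈ 276.5 km/s

Final answer:
(a) ΔV₁ = 168.2 km/s
(b) ΔV₂ = 108.2 km/s
(c) ΔV_total = 276.5 km/s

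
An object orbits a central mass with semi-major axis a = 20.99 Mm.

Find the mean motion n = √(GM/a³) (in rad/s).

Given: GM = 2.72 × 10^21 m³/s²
a = 20.99 Mm = 2.099 × 10^7 m
GM = 2.72 × 10^21 m³/s²
a³ = 9.24778 × 10^21 m³
GM/a³ = (2.72 × 10^21) / (9.24778 × 10^21) = 0.294125 s⁻²
n = √(GM/a³) = 0.542333 rad/s ≈ 0.5423 rad/s

Final answer: n = 0.5423 rad/s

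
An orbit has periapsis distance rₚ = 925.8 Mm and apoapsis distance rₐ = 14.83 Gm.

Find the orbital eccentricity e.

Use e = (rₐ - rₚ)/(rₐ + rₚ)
rₚ = 925.8 Mm = 9.258 × 10^8 m
rₐ = 14.83 Gm = 1.483 × 10^10 m
rₐ − rₚ = 1.39042 × 10^10 m
rₐ + rₚ = 1.57558 × 10^10 m
e = (rₐ − rₚ)/(rₐ + rₚ) = 0.882481

Final answer: e = 0.8825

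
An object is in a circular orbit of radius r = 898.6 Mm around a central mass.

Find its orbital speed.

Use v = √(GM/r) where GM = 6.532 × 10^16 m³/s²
r = 898.6 Mm = 8.986 × 10^8 m
GM = 6.532 × 10^16 m³/s²
GM/r = (6.532 × 10^16) / (8.986 × 10^8) = 7.26909 × 10^7 m²/s²
v = √(GM/r) = 8525.89 m/s ≈ 8.526 km/s

Final answer: 8.526 km/s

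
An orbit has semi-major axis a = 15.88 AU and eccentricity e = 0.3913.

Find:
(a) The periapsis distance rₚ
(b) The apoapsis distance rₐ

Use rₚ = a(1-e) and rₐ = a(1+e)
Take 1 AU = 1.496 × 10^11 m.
a = 15.88 AU = 2.37565 × 10^12 m
e = 0.3913:  1 − e = 0.6087,  1 + e = 1.3913
(a) rₚ = a(1 − e) = 2.37565 × 10^12 m × 0.6087 = 1.44606 × 10^12 m ≈ 9.666 AU
(b) rₐ = a(1 + e) = 2.37565 × 10^12 m × 1.3913 = 3.30524 × 10^12 m ≈ 22.09 AU

Final answer:
(a) rₚ = 9.666 AU
(b) rₐ = 22.09 AU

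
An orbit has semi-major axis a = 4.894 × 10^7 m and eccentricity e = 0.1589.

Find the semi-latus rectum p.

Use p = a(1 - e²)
a = 4.894 × 10^7 m
e = 0.1589,  e² = 0.0252492,  1 − e² = 0.974751
p = a(1 − e²) = 4.894 × 10^7 m × 0.974751 = 4.77043 × 10^7 m ≈ 4.77 × 10^7 m

Final answer: p = 4.77 × 10^7 m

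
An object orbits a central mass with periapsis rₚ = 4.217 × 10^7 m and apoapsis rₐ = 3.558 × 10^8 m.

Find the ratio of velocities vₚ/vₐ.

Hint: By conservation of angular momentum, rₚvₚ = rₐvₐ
rₚ = 4.217 × 10^7 m
rₐ = 3.558 × 10^8 m
rₚvₚ = rₐvₐ  ⇒  vₚ/vₐ = rₐ/rₚ
vₚ/vₐ = (3.558 × 10^8) / (4.217 × 10^7) = 8.43728

Final answer: vₚ/vₐ = 8.437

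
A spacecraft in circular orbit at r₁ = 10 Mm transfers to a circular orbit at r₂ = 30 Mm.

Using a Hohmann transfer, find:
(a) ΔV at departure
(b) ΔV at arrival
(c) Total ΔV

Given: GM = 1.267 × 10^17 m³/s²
r₁ = 10 Mm = 1 × 10^7 m
r₂ = 30 Mm = 3 × 10^7 m
GM = 1.267 × 10^17 m³/s²
Transfer ellipse: a_t = (r₁ + r₂)/2 = 2 × 10^7 m
Circular speed at r₁: v₁ = √(GM/r₁) = 112561 m/s
Transfer speed at r₁ (periapsis): v₁ₜ = √(GM(2/r₁ − 1/a_t)) = 137859 m/s
(a) ΔV₁ = v₁ₜ − v₁ = 25297.5 m/s ≈ 25.3 km/s
Circular speed at r₂: v₂ = √(GM/r₂) = 64987.2 m/s
Transfer speed at r₂ (apoapsis): v₂ₜ = √(GM(2/r₂ − 1/a_t)) = 45952.9 m/s
(b) ΔV₂ = v₂ − v₂ₜ = 19034.3 m/s ≈ 19.03 km/s
(c) ΔV_total = ΔV₁ + ΔV₂ = 44331.8 m/s ≈ 44.33 km/s

Final answer:
(a) ΔV₁ = 25.3 km/s
(b) ΔV₂ = 19.03 km/s
(c) ΔV_total = 44.33 km/s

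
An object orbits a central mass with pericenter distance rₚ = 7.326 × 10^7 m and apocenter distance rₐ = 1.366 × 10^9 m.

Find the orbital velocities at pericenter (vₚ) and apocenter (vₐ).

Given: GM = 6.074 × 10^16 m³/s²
rₚ = 7.326 × 10^7 m
rₐ = 1.366 × 10^9 m
GM = 6.074 × 10^16 m³/s²
a = (rₚ + rₐ)/2 = 7.1963 × 10^8 m
Vis-viva: v² = GM (2/r − 1/a)
vₚ² = 6.074 × 10^16 × (2.73 × 10^-8 − 1.3896 × 10^-9) = 1.5738 × 10^9 m²/s²
vₚ = 39671.1 m/s ≈ 39.67 km/s
vₐ² = 6.074 × 10^16 × (1.46413 × 10^-9 − 1.3896 × 10^-9) = 4.5267 × 10^6 m²/s²
vₐ = 2127.6 m/s ≈ 2.128 km/s

Final answer: vₚ = 39.67 km/s, vₐ = 2.128 km/s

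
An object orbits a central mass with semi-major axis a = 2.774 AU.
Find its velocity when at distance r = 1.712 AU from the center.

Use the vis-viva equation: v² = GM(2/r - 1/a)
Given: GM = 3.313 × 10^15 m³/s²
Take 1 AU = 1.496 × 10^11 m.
a = 2.774 AU = 4.1499 × 10^11 m
r = 1.712 AU = 2.56115 × 10^11 m
GM = 3.313 × 10^15 m³/s²
2/r − 1/a = 7.80899 × 10^-12 − 2.40969 × 10^-12 = 5.39929 × 10^-12 m⁻¹
v² = GM (2/r − 1/a) = 17887.9 m²/s²
v = 133.745 m/s ≈ 133.7 m/s

Final answer: 133.7 m/s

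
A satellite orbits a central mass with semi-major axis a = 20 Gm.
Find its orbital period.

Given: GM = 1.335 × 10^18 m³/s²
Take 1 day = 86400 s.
a = 20 Gm = 2 × 10^10 m
GM = 1.335 × 10^18 m³/s²
a³ = 8 × 10^30 m³
T = 2π √(a³/GM) = 2π √((8 × 10^30) / (1.335 × 10^18)) = 2π × 2.44796 × 10^6 s
T = 1.5381 × 10^7 s ≈ 178 days

Final answer: 178 days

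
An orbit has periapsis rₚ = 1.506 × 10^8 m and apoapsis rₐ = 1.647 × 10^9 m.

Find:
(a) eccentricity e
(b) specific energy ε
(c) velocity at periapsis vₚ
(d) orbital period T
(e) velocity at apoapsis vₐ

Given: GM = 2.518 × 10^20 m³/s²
rₚ = 1.506 × 10^8 m
rₐ = 1.647 × 10^9 m
GM = 2.518 × 10^20 m³/s²
a = (rₚ + rₐ)/2 = 8.988 × 10^8 m
e = (rₐ − rₚ)/(rₐ + rₚ) = (1.4964 × 10^9) / (1.7976 × 10^9) = 0.832443
(a) e = 0.832443 ≈ 0.8324
(b) 2a = 1.7976 × 10^9 m;  ε = −GM/(2a) = -1.40076 × 10^11 J/kg ≈ -140.1 GJ/kg
(c) vₚ² = GM (2/rₚ − 1/a) = 2.518 × 10^20 × (1.32802 × 10^-8 − 1.11259 × 10^-9) = 3.06381 × 10^12 m²/s²;  vₚ = 1.75037 × 10^6 m/s ≈ 1750 km/s
(d) a³ = 7.26088 × 10^26 m³;  T = 2π √(a³/GM) = 2π × 1698.11 s = 10669.6 s ≈ 2.964 hours
(e) vₐ² = GM (2/rₐ − 1/a) = 2.518 × 10^20 × (1.21433 × 10^-9 − 1.11259 × 10^-9) = 2.56168 × 10^10 m²/s²;  vₐ = 160052 m/s ≈ 160.1 km/s

Final answer:
(a) eccentricity e = 0.8324
(b) specific energy ε = -140.1 GJ/kg
(c) velocity at periapsis vₚ = 1750 km/s
(d) orbital period T = 2.964 hours
(e) velocity at apoapsis vₐ = 160.1 km/s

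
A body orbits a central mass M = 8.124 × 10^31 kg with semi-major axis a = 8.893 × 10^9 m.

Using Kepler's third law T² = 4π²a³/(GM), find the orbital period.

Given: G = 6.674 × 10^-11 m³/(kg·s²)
M = 8.124 × 10^31 kg
GM = G × M = 6.674 × 10^-11 × 8.124 × 10^31 = 5.42196 × 10^21 m³/s²
a = 8.893 × 10^9 m
a³ = 7.03307 × 10^29 m³
T = 2π √(a³/GM) = 2π √((7.03307 × 10^29) / (5.42196 × 10^21)) = 2π × 11389.2 s
T = 71560.6 s ≈ 19.88 hours

Final answer: 19.88 hours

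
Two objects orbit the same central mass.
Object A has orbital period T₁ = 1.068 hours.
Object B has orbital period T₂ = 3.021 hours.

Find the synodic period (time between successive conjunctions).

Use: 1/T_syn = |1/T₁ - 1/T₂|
T₁ = 1.068 hours = 3844.8 s
T₂ = 3.021 hours = 10875.6 s
1/T₁ = 0.000260092 s⁻¹
1/T₂ = 9.19489 × 10^-5 s⁻¹
|1/T₁ − 1/T₂| = 0.000168143 s⁻¹
T_syn = 1 / |1/T₁ − 1/T₂| = 5947.33 s ≈ 1.652 hours

Final answer: T_syn = 1.652 hours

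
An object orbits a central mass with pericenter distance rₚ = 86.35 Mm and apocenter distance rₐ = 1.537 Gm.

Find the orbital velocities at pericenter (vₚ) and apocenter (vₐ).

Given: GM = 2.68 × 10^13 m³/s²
rₚ = 86.35 Mm = 8.635 × 10^7 m
rₐ = 1.537 Gm = 1.537 × 10^9 m
GM = 2.68 × 10^13 m³/s²
a = (rₚ + rₐ)/2 = 8.11675 × 10^8 m
Vis-viva: v² = GM (2/r − 1/a)
vₚ² = 2.68 × 10^13 × (2.31616 × 10^-8 − 1.23202 × 10^-9) = 587711 m²/s²
vₚ = 766.623 m/s ≈ 766.6 m/s
vₐ² = 2.68 × 10^13 × (1.30124 × 10^-9 − 1.23202 × 10^-9) = 1854.99 m²/s²
vₐ = 43.0696 m/s ≈ 43.07 m/s

Final answer: vₚ = 766.6 m/s, vₐ = 43.07 m/s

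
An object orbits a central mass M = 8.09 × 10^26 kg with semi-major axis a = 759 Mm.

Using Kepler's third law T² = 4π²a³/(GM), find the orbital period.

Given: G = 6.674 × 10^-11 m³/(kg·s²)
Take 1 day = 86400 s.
M = 8.09 × 10^26 kg
GM = G × M = 6.674 × 10^-11 × 8.09 × 10^26 = 5.39927 × 10^16 m³/s²
a = 759 Mm = 7.59 × 10^8 m
a³ = 4.37245 × 10^26 m³
T = 2π √(a³/GM) = 2π √((4.37245 × 10^26) / (5.39927 × 10^16)) = 2π × 89990.2 s
T = 565425 s ≈ 6.544 days

Final answer: 6.544 days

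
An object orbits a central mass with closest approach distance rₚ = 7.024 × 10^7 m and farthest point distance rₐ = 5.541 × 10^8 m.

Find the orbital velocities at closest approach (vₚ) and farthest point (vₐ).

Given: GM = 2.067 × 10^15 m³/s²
rₚ = 7.024 × 10^7 m
rₐ = 5.541 × 10^8 m
GM = 2.067 × 10^15 m³/s²
a = (rₚ + rₐ)/2 = 3.1217 × 10^8 m
Vis-viva: v² = GM (2/r − 1/a)
vₚ² = 2.067 × 10^15 × (2.84738 × 10^-8 − 3.20338 × 10^-9) = 5.2234 × 10^7 m²/s²
vₚ = 7227.31 m/s ≈ 7.227 km/s
vₐ² = 2.067 × 10^15 × (3.60946 × 10^-9 − 3.20338 × 10^-9) = 839355 m²/s²
vₐ = 916.163 m/s ≈ 916.2 m/s

Final answer: vₚ = 7.227 km/s, vₐ = 916.2 m/s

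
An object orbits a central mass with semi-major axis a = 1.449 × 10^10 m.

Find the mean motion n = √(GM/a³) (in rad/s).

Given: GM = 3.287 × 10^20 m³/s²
a = 1.449 × 10^10 m
GM = 3.287 × 10^20 m³/s²
a³ = 3.04232 × 10^30 m³
GM/a³ = (3.287 × 10^20) / (3.04232 × 10^30) = 1.08042 × 10^-10 s⁻²
n = √(GM/a³) = 1.03943 × 10^-5 rad/s ≈ 1.039 × 10^-5 rad/s

Final answer: n = 1.039 × 10^-5 rad/s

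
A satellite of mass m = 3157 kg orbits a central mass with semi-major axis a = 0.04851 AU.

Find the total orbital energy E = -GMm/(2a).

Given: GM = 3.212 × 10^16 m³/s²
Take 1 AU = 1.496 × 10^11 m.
a = 0.04851 AU = 7.2571 × 10^9 m
GM = 3.212 × 10^16 m³/s²
2a = 1.45142 × 10^10 m
GMm = 3.212 × 10^16 × 3157 = 1.01403 × 10^20 m³·kg/s²
E = −GMm/(2a) = -6.98646 × 10^9 J ≈ -6.986 GJ

Final answer: -6.986 GJ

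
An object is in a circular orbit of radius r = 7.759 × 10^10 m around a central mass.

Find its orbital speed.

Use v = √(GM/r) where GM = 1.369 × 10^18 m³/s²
r = 7.759 × 10^10 m
GM = 1.369 × 10^18 m³/s²
GM/r = (1.369 × 10^18) / (7.759 × 10^10) = 1.7644 × 10^7 m²/s²
v = √(GM/r) = 4200.48 m/s ≈ 4.2 km/s

Final answer: 4.2 km/s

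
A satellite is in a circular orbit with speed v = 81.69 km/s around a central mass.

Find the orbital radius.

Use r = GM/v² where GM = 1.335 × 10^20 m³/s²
v = 81.69 km/s = 81690 m/s
GM = 1.335 × 10^20 m³/s²
v² = 6.67326 × 10^9 m²/s²
r = GM/v² = (1.335 × 10^20) / (6.67326 × 10^9) = 2.00052 × 10^10 m ≈ 20.01 Gm

Final answer: 20.01 Gm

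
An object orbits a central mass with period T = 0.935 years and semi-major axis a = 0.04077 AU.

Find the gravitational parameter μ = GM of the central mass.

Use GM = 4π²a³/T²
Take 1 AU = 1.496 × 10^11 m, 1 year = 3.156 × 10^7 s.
T = 0.935 years = 2.95086 × 10^7 s
a = 0.04077 AU = 6.09919 × 10^9 m
a³ = 2.26891 × 10^29 m³
T² = 8.70757 × 10^14 s²
GM = 4π² × (2.26891 × 10^29) / (8.70757 × 10^14) = 1.02868 × 10^16 m³/s²
GM ≈ 1.029 × 10^16 m³/s²

Final answer: GM = 1.029 × 10^16 m³/s²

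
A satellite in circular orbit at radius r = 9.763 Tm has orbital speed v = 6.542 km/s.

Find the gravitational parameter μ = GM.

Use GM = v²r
r = 9.763 Tm = 9.763 × 10^12 m
v = 6.542 km/s = 6542 m/s
v² = 4.27978 × 10^7 m²/s²
GM = v²r = 4.27978 × 10^7 × 9.763 × 10^12 = 4.17835 × 10^20 m³/s²
GM ≈ 4.178 × 10^20 m³/s²

Final answer: GM = 4.178 × 10^20 m³/s²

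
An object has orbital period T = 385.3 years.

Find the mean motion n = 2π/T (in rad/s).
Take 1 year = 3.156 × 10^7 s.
T = 385.3 years = 1.21601 × 10^10 s
n = 2π / (1.21601 × 10^10 s) = 5.16706 × 10^-10 rad/s ≈ 5.167 × 10^-10 rad/s

Final answer: n = 5.167 × 10^-10 rad/s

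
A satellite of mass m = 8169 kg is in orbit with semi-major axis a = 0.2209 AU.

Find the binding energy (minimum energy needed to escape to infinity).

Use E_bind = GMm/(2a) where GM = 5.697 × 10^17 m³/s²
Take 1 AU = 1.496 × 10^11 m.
a = 0.2209 AU = 3.30466 × 10^10 m
GM = 5.697 × 10^17 m³/s²
m = 8169 kg
GMm = 5.697 × 10^17 × 8169 = 4.65388 × 10^21 m³·kg/s²
2a = 6.60933 × 10^10 m
E_bind = GMm/(2a) = 7.04138 × 10^10 J ≈ 70.41 GJ

Final answer: 70.41 GJ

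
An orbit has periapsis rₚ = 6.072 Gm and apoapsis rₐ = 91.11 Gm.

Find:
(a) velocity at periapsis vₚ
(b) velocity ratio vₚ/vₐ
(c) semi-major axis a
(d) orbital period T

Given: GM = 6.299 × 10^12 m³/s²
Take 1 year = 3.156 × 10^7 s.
rₚ = 6.072 Gm = 6.072 × 10^9 m
rₐ = 91.11 Gm = 9.111 × 10^10 m
GM = 6.299 × 10^12 m³/s²
a = (rₚ + rₐ)/2 = 4.8591 × 10^10 m
e = (rₐ − rₚ)/(rₐ + rₚ) = (8.5038 × 10^10) / (9.7182 × 10^10) = 0.875039
(a) vₚ² = GM (2/rₚ − 1/a) = 6.299 × 10^12 × (3.29381 × 10^-10 − 2.05799 × 10^-11) = 1945.14 m²/s²;  vₚ = 44.1037 m/s ≈ 44.1 m/s
(b) vₚ/vₐ = rₐ/rₚ (angular momentum) = (9.111 × 10^10) / (6.072 × 10^9) = 15.0049 ≈ 15
(c) a = 4.8591 × 10^10 m ≈ 48.59 Gm
(d) a³ = 1.14727 × 10^32 m³;  T = 2π √(a³/GM) = 2π × 4.26774 × 10^9 s = 2.6815 × 10^10 s ≈ 849.7 years

Final answer:
(a) velocity at periapsis vₚ = 44.1 m/s
(b) velocity ratio vₚ/vₐ = 15
(c) semi-major axis a = 48.59 Gm
(d) orbital period T = 849.7 years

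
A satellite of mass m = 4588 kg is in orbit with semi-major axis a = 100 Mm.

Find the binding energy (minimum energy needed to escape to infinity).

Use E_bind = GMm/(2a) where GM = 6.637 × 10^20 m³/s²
a = 100 Mm = 1 × 10^8 m
GM = 6.637 × 10^20 m³/s²
m = 4588 kg
GMm = 6.637 × 10^20 × 4588 = 3.04506 × 10^24 m³·kg/s²
2a = 2 × 10^8 m
E_bind = GMm/(2a) = 1.52253 × 10^16 J ≈ 15.23 PJ

Final answer: 15.23 PJ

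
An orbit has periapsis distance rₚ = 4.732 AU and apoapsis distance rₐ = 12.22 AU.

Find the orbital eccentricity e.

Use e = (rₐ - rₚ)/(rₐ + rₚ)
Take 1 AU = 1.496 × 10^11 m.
rₚ = 4.732 AU = 7.07907 × 10^11 m
rₐ = 12.22 AU = 1.82811 × 10^12 m
rₐ − rₚ = 1.1202 × 10^12 m
rₐ + rₚ = 2.53602 × 10^12 m
e = (rₐ − rₚ)/(rₐ + rₚ) = 0.441718

Final answer: e = 0.4417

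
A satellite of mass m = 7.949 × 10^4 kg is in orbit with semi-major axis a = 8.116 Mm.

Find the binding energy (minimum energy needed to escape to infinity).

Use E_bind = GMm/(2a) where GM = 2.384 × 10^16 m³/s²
a = 8.116 Mm = 8.116 × 10^6 m
GM = 2.384 × 10^16 m³/s²
m = 7.949 × 10^4 kg
GMm = 2.384 × 10^16 × 79490 = 1.89504 × 10^21 m³·kg/s²
2a = 1.6232 × 10^7 m
E_bind = GMm/(2a) = 1.16747 × 10^14 J ≈ 116.7 TJ

Final answer: 116.7 TJ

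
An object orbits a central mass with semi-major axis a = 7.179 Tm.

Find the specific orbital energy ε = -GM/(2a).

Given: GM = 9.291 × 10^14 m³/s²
a = 7.179 Tm = 7.179 × 10^12 m
GM = 9.291 × 10^14 m³/s²
2a = 1.4358 × 10^13 m
ε = −GM/(2a) = -64.7096 J/kg ≈ -64.71 J/kg

Final answer: -64.71 J/kg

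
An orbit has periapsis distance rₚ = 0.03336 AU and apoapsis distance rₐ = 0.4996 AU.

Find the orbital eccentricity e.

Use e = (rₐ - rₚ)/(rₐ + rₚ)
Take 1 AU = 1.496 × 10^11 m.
rₚ = 0.03336 AU = 4.99066 × 10^9 m
rₐ = 0.4996 AU = 7.47402 × 10^10 m
rₐ − rₚ = 6.97495 × 10^10 m
rₐ + rₚ = 7.97308 × 10^10 m
e = (rₐ − rₚ)/(rₐ + rₚ) = 0.874812

Final answer: e = 0.8748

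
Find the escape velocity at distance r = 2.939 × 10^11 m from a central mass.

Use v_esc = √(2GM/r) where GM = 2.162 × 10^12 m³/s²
r = 2.939 × 10^11 m
GM = 2.162 × 10^12 m³/s²
2GM/r = 2 × (2.162 × 10^12) / (2.939 × 10^11) = 14.7125 m²/s²
v_esc = √(2GM/r) = 3.83569 m/s ≈ 3.836 m/s

Final answer: 3.836 m/s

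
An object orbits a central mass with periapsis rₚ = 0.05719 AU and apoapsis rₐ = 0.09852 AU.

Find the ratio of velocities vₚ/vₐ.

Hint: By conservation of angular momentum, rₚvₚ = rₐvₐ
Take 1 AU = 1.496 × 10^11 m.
rₚ = 0.05719 AU = 8.55562 × 10^9 m
rₐ = 0.09852 AU = 1.47386 × 10^10 m
rₚvₚ = rₐvₐ  ⇒  vₚ/vₐ = rₐ/rₚ
vₚ/vₐ = (1.47386 × 10^10) / (8.55562 × 10^9) = 1.72268

Final answer: vₚ/vₐ = 1.723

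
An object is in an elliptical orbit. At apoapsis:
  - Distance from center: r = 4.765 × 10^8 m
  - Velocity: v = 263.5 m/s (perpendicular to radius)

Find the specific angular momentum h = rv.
r = 4.765 × 10^8 m
v = 263.5 m/s
h = rv = 4.765 × 10^8 × 263.5 = 1.25558 × 10^11 m²/s ≈ 1.256 × 10^11 m²/s

Final answer: h = 1.256 × 10^11 m²/s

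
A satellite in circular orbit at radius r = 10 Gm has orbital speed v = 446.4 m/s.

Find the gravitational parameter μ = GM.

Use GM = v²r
r = 10 Gm = 1 × 10^10 m
v = 446.4 m/s
v² = 199273 m²/s²
GM = v²r = 199273 × 1 × 10^10 = 1.99273 × 10^15 m³/s²
GM ≈ 1.993 × 10^15 m³/s²

Final answer: GM = 1.993 × 10^15 m³/s²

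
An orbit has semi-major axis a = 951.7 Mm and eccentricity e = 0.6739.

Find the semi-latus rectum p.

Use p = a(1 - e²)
a = 951.7 Mm = 9.517 × 10^8 m
e = 0.6739,  e² = 0.454141,  1 − e² = 0.545859
p = a(1 − e²) = 9.517 × 10^8 m × 0.545859 = 5.19494 × 10^8 m ≈ 519.5 Mm

Final answer: p = 519.5 Mm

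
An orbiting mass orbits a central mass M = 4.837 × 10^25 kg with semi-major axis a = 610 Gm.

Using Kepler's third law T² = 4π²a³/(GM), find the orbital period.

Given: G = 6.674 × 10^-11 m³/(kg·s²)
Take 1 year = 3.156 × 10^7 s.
M = 4.837 × 10^25 kg
GM = G × M = 6.674 × 10^-11 × 4.837 × 10^25 = 3.22821 × 10^15 m³/s²
a = 610 Gm = 6.1 × 10^11 m
a³ = 2.26981 × 10^35 m³
T = 2π √(a³/GM) = 2π √((2.26981 × 10^35) / (3.22821 × 10^15)) = 2π × 8.3852 × 10^9 s
T = 5.26858 × 10^10 s ≈ 1669 years

Final answer: 1669 years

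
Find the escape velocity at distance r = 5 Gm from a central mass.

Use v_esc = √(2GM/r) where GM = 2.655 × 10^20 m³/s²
r = 5 Gm = 5 × 10^9 m
GM = 2.655 × 10^20 m³/s²
2GM/r = 2 × (2.655 × 10^20) / (5 × 10^9) = 1.062 × 10^11 m²/s²
v_esc = √(2GM/r) = 325883 m/s ≈ 325.9 km/s

Final answer: 325.9 km/s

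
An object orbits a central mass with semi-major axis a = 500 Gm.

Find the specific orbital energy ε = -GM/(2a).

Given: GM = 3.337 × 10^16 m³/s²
a = 500 Gm = 5 × 10^11 m
GM = 3.337 × 10^16 m³/s²
2a = 1 × 10^12 m
ε = −GM/(2a) = -33370 J/kg ≈ -33.37 kJ/kg

Final answer: -33.37 kJ/kg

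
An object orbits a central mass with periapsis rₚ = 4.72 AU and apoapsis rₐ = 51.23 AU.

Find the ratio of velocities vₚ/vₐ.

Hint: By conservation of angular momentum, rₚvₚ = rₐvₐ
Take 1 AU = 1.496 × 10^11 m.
rₚ = 4.72 AU = 7.06112 × 10^11 m
rₐ = 51.23 AU = 7.66401 × 10^12 m
rₚvₚ = rₐvₐ  ⇒  vₚ/vₐ = rₐ/rₚ
vₚ/vₐ = (7.66401 × 10^12) / (7.06112 × 10^11) = 10.8538

Final answer: vₚ/vₐ = 10.85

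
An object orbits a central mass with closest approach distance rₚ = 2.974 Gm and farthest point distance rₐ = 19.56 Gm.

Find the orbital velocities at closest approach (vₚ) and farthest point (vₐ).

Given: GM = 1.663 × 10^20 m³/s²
rₚ = 2.974 Gm = 2.974 × 10^9 m
rₐ = 19.56 Gm = 1.956 × 10^10 m
GM = 1.663 × 10^20 m³/s²
a = (rₚ + rₐ)/2 = 1.1267 × 10^10 m
Vis-viva: v² = GM (2/r − 1/a)
vₚ² = 1.663 × 10^20 × (6.72495 × 10^-10 − 8.87548 × 10^-11) = 9.7076 × 10^10 m²/s²
vₚ = 311570 m/s ≈ 311.6 km/s
vₐ² = 1.663 × 10^20 × (1.02249 × 10^-10 − 8.87548 × 10^-11) = 2.24417 × 10^9 m²/s²
vₐ = 47372.7 m/s ≈ 47.37 km/s

Final answer: vₚ = 311.6 km/s, vₐ = 47.37 km/s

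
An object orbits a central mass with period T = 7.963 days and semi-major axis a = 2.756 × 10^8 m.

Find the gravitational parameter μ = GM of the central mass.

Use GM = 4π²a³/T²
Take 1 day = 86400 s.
T = 7.963 days = 688003 s
a = 2.756 × 10^8 m
a³ = 2.09333 × 10^25 m³
T² = 4.73348 × 10^11 s²
GM = 4π² × (2.09333 × 10^25) / (4.73348 × 10^11) = 1.74589 × 10^15 m³/s²
GM ≈ 1.746 × 10^15 m³/s²

Final answer: GM = 1.746 × 10^15 m³/s²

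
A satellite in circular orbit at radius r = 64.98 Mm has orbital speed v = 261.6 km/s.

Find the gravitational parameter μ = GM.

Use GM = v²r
r = 64.98 Mm = 6.498 × 10^7 m
v = 261.6 km/s = 261600 m/s
v² = 6.84346 × 10^10 m²/s²
GM = v²r = 6.84346 × 10^10 × 6.498 × 10^7 = 4.44688 × 10^18 m³/s²
GM ≈ 4.447 × 10^18 m³/s²

Final answer: GM = 4.447 × 10^18 m³/s²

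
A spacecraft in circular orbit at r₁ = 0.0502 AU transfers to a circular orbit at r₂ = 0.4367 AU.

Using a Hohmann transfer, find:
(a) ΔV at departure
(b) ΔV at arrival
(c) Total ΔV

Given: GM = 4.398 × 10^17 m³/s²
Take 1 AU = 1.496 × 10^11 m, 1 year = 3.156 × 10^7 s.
r₁ = 0.0502 AU = 7.50992 × 10^9 m
r₂ = 0.4367 AU = 6.53303 × 10^10 m
GM = 4.398 × 10^17 m³/s²
Transfer ellipse: a_t = (r₁ + r₂)/2 = 3.64201 × 10^10 m
Circular speed at r₁: v₁ = √(GM/r₁) = 7652.62 m/s
Transfer speed at r₁ (periapsis): v₁ₜ = √(GM(2/r₁ − 1/a_t)) = 10249.4 m/s
(a) ΔV₁ = v₁ₜ − v₁ = 2596.74 m/s ≈ 0.5478 AU/year
Circular speed at r₂: v₂ = √(GM/r₂) = 2594.6 m/s
Transfer speed at r₂ (apoapsis): v₂ₜ = √(GM(2/r₂ − 1/a_t)) = 1178.2 m/s
(b) ΔV₂ = v₂ − v₂ₜ = 1416.4 m/s ≈ 0.2988 AU/year
(c) ΔV_total = ΔV₁ + ΔV₂ = 4013.15 m/s ≈ 0.8466 AU/year

Final answer:
(a) ΔV₁ = 0.5478 AU/year
(b) ΔV₂ = 0.2988 AU/year
(c) ΔV_total = 0.8466 AU/year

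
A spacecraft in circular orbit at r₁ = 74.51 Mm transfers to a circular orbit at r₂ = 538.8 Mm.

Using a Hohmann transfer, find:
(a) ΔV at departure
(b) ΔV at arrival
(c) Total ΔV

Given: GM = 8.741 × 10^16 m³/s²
r₁ = 74.51 Mm = 7.451 × 10^7 m
r₂ = 538.8 Mm = 5.388 × 10^8 m
GM = 8.741 × 10^16 m³/s²
Transfer ellipse: a_t = (r₁ + r₂)/2 = 3.06655 × 10^8 m
Circular speed at r₁: v₁ = √(GM/r₁) = 34251 m/s
Transfer speed at r₁ (periapsis): v₁ₜ = √(GM(2/r₁ − 1/a_t)) = 45400.6 m/s
(a) ΔV₁ = v₁ₜ − v₁ = 11149.6 m/s ≈ 11.15 km/s
Circular speed at r₂: v₂ = √(GM/r₂) = 12737 m/s
Transfer speed at r₂ (apoapsis): v₂ₜ = √(GM(2/r₂ − 1/a_t)) = 6278.4 m/s
(b) ΔV₂ = v₂ − v₂ₜ = 6458.59 m/s ≈ 6.459 km/s
(c) ΔV_total = ΔV₁ + ΔV₂ = 17608.2 m/s ≈ 17.61 km/s

Final answer:
(a) ΔV₁ = 11.15 km/s
(b) ΔV₂ = 6.459 km/s
(c) ΔV_total = 17.61 km/s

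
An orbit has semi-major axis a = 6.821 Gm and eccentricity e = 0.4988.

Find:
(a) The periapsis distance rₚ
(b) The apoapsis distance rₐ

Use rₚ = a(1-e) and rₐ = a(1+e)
a = 6.821 Gm = 6.821 × 10^9 m
e = 0.4988:  1 − e = 0.5012,  1 + e = 1.4988
(a) rₚ = a(1 − e) = 6.821 × 10^9 m × 0.5012 = 3.41869 × 10^9 m ≈ 3.419 Gm
(b) rₐ = a(1 + e) = 6.821 × 10^9 m × 1.4988 = 1.02233 × 10^10 m ≈ 10.22 Gm

Final answer:
(a) rₚ = 3.419 Gm
(b) rₐ = 10.22 Gm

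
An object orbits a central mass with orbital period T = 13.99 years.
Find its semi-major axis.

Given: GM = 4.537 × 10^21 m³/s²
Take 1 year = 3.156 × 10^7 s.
T = 13.99 years = 4.41524 × 10^8 s
GM = 4.537 × 10^21 m³/s²
Kepler's third law: a³ = GM T² / (4π²)
T² = 1.94944 × 10^17 s²
a³ = (4.537 × 10^21) × (1.94944 × 10^17) / (4π²) = 2.24036 × 10^37 m³
a = (a³)^(1/3) = 2.81907 × 10^12 m ≈ 2.819 × 10^12 m

Final answer: 2.819 × 10^12 m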